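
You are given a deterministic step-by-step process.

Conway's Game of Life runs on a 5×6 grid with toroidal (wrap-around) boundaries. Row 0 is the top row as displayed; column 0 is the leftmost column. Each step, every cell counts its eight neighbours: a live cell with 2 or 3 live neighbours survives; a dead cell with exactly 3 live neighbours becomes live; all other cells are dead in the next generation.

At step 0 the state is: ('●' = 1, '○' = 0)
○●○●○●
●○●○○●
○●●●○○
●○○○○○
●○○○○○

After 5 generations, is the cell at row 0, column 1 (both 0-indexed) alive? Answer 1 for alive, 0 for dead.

0

gen 0: ○●○●○●
●○●○○●
○●●●○○
●○○○○○
●○○○○○
gen 1: ○●●○●●
○○○○○●
○○●●○●
●○●○○○
●●○○○●
gen 2: ○●●○●○
○●○○○●
●●●●●●
○○●●●○
○○○●●○
gen 3: ●●●○●●
○○○○○○
○○○○○○
●○○○○○
○●○○○●
gen 4: ○●●○●●
●●○○○●
○○○○○○
●○○○○○
○○●○●○
gen 5: ○○●○●○
○●●○●●
○●○○○●
○○○○○○
●○●○●○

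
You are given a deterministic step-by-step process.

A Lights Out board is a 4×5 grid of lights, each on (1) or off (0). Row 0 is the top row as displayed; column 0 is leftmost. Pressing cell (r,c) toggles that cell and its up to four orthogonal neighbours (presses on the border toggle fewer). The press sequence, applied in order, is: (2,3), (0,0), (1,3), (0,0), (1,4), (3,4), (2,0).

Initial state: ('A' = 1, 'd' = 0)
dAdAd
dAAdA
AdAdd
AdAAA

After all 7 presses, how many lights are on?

step 0: dAdAd
dAAdA
AdAdd
AdAAA
step 1: dAdAd
dAAAA
AddAA
AdAdA
step 2: AddAd
AAAAA
AddAA
AdAdA
step 3: Adddd
AAddd
AdddA
AdAdA
step 4: dAddd
dAddd
AdddA
AdAdA
step 5: dAddA
dAdAA
Adddd
AdAdA
step 6: dAddA
dAdAA
AdddA
AdAAd
step 7: dAddA
AAdAA
dAddA
ddAAd

10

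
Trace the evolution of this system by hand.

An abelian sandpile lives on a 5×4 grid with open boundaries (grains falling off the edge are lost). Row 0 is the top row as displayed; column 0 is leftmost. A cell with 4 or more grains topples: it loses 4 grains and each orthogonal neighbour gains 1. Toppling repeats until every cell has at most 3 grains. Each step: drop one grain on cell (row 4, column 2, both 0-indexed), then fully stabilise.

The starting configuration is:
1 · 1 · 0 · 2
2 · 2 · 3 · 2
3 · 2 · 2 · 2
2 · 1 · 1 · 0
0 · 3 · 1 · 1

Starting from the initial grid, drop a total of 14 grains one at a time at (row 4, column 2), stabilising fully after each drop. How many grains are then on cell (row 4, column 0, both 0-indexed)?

1

0) 1 · 1 · 0 · 2
2 · 2 · 3 · 2
3 · 2 · 2 · 2
2 · 1 · 1 · 0
0 · 3 · 1 · 1
1) 1 · 1 · 0 · 2
2 · 2 · 3 · 2
3 · 2 · 2 · 2
2 · 1 · 1 · 0
0 · 3 · 2 · 1
2) 1 · 1 · 0 · 2
2 · 2 · 3 · 2
3 · 2 · 2 · 2
2 · 1 · 1 · 0
0 · 3 · 3 · 1
3) 1 · 1 · 0 · 2
2 · 2 · 3 · 2
3 · 2 · 2 · 2
2 · 2 · 2 · 0
1 · 0 · 1 · 2
4) 1 · 1 · 0 · 2
2 · 2 · 3 · 2
3 · 2 · 2 · 2
2 · 2 · 2 · 0
1 · 0 · 2 · 2
5) 1 · 1 · 0 · 2
2 · 2 · 3 · 2
3 · 2 · 2 · 2
2 · 2 · 2 · 0
1 · 0 · 3 · 2
6) 1 · 1 · 0 · 2
2 · 2 · 3 · 2
3 · 2 · 2 · 2
2 · 2 · 3 · 0
1 · 1 · 0 · 3
7) 1 · 1 · 0 · 2
2 · 2 · 3 · 2
3 · 2 · 2 · 2
2 · 2 · 3 · 0
1 · 1 · 1 · 3
8) 1 · 1 · 0 · 2
2 · 2 · 3 · 2
3 · 2 · 2 · 2
2 · 2 · 3 · 0
1 · 1 · 2 · 3
9) 1 · 1 · 0 · 2
2 · 2 · 3 · 2
3 · 2 · 2 · 2
2 · 2 · 3 · 0
1 · 1 · 3 · 3
10) 1 · 1 · 0 · 2
2 · 2 · 3 · 2
3 · 2 · 3 · 2
2 · 3 · 0 · 2
1 · 2 · 2 · 0
11) 1 · 1 · 0 · 2
2 · 2 · 3 · 2
3 · 2 · 3 · 2
2 · 3 · 0 · 2
1 · 2 · 3 · 0
12) 1 · 1 · 0 · 2
2 · 2 · 3 · 2
3 · 2 · 3 · 2
2 · 3 · 1 · 2
1 · 3 · 0 · 1
13) 1 · 1 · 0 · 2
2 · 2 · 3 · 2
3 · 2 · 3 · 2
2 · 3 · 1 · 2
1 · 3 · 1 · 1
14) 1 · 1 · 0 · 2
2 · 2 · 3 · 2
3 · 2 · 3 · 2
2 · 3 · 1 · 2
1 · 3 · 2 · 1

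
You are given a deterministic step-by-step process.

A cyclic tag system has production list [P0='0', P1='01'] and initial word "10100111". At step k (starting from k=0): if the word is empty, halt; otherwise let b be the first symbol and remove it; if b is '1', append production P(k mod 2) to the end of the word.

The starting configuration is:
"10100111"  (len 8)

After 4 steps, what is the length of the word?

6

0) "10100111"  (len 8)
1) "01001110"  (len 8)
2) "1001110"  (len 7)
3) "0011100"  (len 7)
4) "011100"  (len 6)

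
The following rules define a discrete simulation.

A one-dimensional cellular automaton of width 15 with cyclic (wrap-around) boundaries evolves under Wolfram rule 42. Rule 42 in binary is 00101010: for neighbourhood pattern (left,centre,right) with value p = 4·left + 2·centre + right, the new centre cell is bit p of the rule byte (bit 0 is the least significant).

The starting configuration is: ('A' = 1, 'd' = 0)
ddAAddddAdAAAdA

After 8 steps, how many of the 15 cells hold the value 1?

6

gen 0: ddAAddddAdAAAdA
gen 1: dAAddddAdAAddAd
gen 2: AAddddAdAAddAdd
gen 3: AddddAdAAddAddA
gen 4: ddddAdAAddAddAA
gen 5: dddAdAAddAddAAd
gen 6: ddAdAAddAddAAdd
gen 7: dAdAAddAddAAddd
gen 8: AdAAddAddAAdddd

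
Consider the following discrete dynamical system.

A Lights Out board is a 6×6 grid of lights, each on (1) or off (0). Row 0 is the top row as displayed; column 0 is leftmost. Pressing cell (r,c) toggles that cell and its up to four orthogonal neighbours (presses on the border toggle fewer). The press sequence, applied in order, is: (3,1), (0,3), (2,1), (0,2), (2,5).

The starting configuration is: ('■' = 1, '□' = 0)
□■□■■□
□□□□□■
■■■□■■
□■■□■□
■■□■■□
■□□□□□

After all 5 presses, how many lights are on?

13

step 0: □■□■■□
□□□□□■
■■■□■■
□■■□■□
■■□■■□
■□□□□□
step 1: □■□■■□
□□□□□■
■□■□■■
■□□□■□
■□□■■□
■□□□□□
step 2: □■■□□□
□□□■□■
■□■□■■
■□□□■□
■□□■■□
■□□□□□
step 3: □■■□□□
□■□■□■
□■□□■■
■■□□■□
■□□■■□
■□□□□□
step 4: □□□■□□
□■■■□■
□■□□■■
■■□□■□
■□□■■□
■□□□□□
step 5: □□□■□□
□■■■□□
□■□□□□
■■□□■■
■□□■■□
■□□□□□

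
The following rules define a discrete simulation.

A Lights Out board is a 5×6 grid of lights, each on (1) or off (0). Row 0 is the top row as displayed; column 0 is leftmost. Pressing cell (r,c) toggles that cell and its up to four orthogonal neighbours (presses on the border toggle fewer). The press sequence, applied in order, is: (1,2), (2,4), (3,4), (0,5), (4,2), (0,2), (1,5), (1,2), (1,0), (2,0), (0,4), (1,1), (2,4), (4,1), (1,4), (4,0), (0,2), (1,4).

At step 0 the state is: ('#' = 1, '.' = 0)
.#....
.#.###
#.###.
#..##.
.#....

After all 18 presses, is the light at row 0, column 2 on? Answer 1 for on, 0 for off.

0

t=0: .#....
.#.###
#.###.
#..##.
.#....
t=1: .##...
..#.##
#..##.
#..##.
.#....
t=2: .##...
..#..#
#....#
#..#..
.#....
t=3: .##...
..#..#
#...##
#...##
.#..#.
t=4: .##.##
..#...
#...##
#...##
.#..#.
t=5: .##.##
..#...
#...##
#.#.##
..###.
t=6: ...###
......
#...##
#.#.##
..###.
t=7: ...##.
....##
#...#.
#.#.##
..###.
t=8: ..###.
.#####
#.#.#.
#.#.##
..###.
t=9: #.###.
#.####
..#.#.
#.#.##
..###.
t=10: #.###.
..####
###.#.
..#.##
..###.
t=11: #.#..#
..##.#
###.#.
..#.##
..###.
t=12: ###..#
##.#.#
#.#.#.
..#.##
..###.
t=13: ###..#
##.###
#.##.#
..#..#
..###.
t=14: ###..#
##.###
#.##.#
.##..#
##.##.
t=15: ###.##
##....
#.####
.##..#
##.##.
t=16: ###.##
##....
#.####
###..#
...##.
t=17: #..###
###...
#.####
###..#
...##.
t=18: #..#.#
######
#.##.#
###..#
...##.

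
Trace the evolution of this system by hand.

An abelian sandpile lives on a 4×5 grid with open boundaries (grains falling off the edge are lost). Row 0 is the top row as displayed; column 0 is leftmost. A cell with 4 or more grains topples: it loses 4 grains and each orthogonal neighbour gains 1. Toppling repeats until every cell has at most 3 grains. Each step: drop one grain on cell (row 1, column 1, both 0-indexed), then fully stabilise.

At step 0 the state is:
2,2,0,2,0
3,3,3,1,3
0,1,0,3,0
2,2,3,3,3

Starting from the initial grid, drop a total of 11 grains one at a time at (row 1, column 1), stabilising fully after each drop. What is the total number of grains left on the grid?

42

gen 0: 2,2,0,2,0
3,3,3,1,3
0,1,0,3,0
2,2,3,3,3
gen 1: 3,3,1,2,0
0,2,0,2,3
1,2,1,3,0
2,2,3,3,3
gen 2: 3,3,1,2,0
0,3,0,2,3
1,2,1,3,0
2,2,3,3,3
gen 3: 0,1,2,2,0
2,1,1,2,3
1,3,1,3,0
2,2,3,3,3
gen 4: 0,1,2,2,0
2,2,1,2,3
1,3,1,3,0
2,2,3,3,3
gen 5: 0,1,2,2,0
2,3,1,2,3
1,3,1,3,0
2,2,3,3,3
gen 6: 0,2,2,2,0
3,1,2,2,3
2,0,2,3,0
2,3,3,3,3
gen 7: 0,2,2,2,0
3,2,2,2,3
2,0,2,3,0
2,3,3,3,3
gen 8: 0,2,2,2,0
3,3,2,2,3
2,0,2,3,0
2,3,3,3,3
gen 9: 1,3,2,2,0
0,1,3,2,3
3,1,2,3,0
2,3,3,3,3
gen 10: 1,3,2,2,0
0,2,3,2,3
3,1,2,3,0
2,3,3,3,3
gen 11: 1,3,2,2,0
0,3,3,2,3
3,1,2,3,0
2,3,3,3,3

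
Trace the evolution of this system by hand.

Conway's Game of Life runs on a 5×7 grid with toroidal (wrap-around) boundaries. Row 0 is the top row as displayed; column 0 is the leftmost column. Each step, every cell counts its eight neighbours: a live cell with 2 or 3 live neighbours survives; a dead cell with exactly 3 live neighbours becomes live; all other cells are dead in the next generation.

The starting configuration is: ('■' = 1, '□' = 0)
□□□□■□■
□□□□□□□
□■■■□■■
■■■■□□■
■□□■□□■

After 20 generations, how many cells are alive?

6

gen 0: □□□□■□■
□□□□□□□
□■■■□■■
■■■■□□■
■□□■□□■
gen 1: ■□□□□■■
■□■■■□■
□□□■■■■
□□□□□□□
□□□■■□□
gen 2: ■■■□□□□
□■■□□□□
■□■□□□■
□□□□□□□
□□□□■■■
gen 3: ■□■■□■■
□□□■□□■
■□■□□□□
■□□□□□□
■■□□□■■
gen 4: □□■■□□□
□□□■■■□
■■□□□□■
□□□□□□□
□□■□■■□
gen 5: □□■□□□□
■■□■■■■
■□□□■■■
■■□□□■■
□□■□■□□
gen 6: ■□■□□□■
□■■■□□□
□□■■□□□
□■□■□□□
■□■■□■■
gen 7: □□□□■■□
■□□□□□□
□□□□■□□
■■□□□□■
□□□■■■□
gen 8: □□□■□■■
□□□□■■□
□■□□□□■
■□□■□□■
■□□■□□□
gen 9: □□□■□■■
■□□□■□□
□□□□■□■
□■■□□□■
■□■■□■□
gen 10: ■■■■□■□
■□□■■□□
□■□■□□■
□■■□■□■
■□□■□■□
gen 11: ■□□□□■□
□□□□□■□
□■□□□□■
□■□□■□■
□□□□□■□
gen 12: □□□□■■□
■□□□□■□
□□□□□□■
□□□□□□■
■□□□■■□
gen 13: □□□□□□□
□□□□■■□
■□□□□■■
■□□□□□■
□□□□■□□
gen 14: □□□□■■□
□□□□■■□
■□□□■□□
■□□□□□□
□□□□□□□
gen 15: □□□□■■□
□□□■□□■
□□□□■■■
□□□□□□□
□□□□□□□
gen 16: □□□□■■□
□□□■□□■
□□□□■■■
□□□□□■□
□□□□□□□
gen 17: □□□□■■□
□□□■□□■
□□□□■□■
□□□□■■■
□□□□■■□
gen 18: □□□■□□■
□□□■□□■
■□□■■□■
□□□■□□■
□□□■□□□
gen 19: □□■■■□□
□□■■□□■
■□■■■□■
■□■■□■■
□□■■■□□
gen 20: □■□□□■□
■□□□□□■
□□□□□□□
■□□□□□□
□□□□□□■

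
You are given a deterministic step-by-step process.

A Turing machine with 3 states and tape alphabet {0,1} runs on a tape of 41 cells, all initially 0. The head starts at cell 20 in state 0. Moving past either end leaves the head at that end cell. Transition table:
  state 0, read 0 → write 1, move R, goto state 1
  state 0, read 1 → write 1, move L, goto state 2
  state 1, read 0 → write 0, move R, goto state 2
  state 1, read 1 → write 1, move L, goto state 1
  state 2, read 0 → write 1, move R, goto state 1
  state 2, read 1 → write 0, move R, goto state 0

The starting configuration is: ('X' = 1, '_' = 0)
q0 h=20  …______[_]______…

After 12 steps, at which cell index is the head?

t=0: q0 h=20  …______[_]______…
t=1: q1 h=21  …_____X[_]______…
t=2: q2 h=22  …____X_[_]______…
t=3: q1 h=23  …___X_X[_]______…
t=4: q2 h=24  …__X_X_[_]______…
t=5: q1 h=25  …_X_X_X[_]______…
t=6: q2 h=26  …X_X_X_[_]______…
t=7: q1 h=27  …_X_X_X[_]______…
t=8: q2 h=28  …X_X_X_[_]______…
t=9: q1 h=29  …_X_X_X[_]______…
t=10: q2 h=30  …X_X_X_[_]______…
t=11: q1 h=31  …_X_X_X[_]______…
t=12: q2 h=32  …X_X_X_[_]______…

32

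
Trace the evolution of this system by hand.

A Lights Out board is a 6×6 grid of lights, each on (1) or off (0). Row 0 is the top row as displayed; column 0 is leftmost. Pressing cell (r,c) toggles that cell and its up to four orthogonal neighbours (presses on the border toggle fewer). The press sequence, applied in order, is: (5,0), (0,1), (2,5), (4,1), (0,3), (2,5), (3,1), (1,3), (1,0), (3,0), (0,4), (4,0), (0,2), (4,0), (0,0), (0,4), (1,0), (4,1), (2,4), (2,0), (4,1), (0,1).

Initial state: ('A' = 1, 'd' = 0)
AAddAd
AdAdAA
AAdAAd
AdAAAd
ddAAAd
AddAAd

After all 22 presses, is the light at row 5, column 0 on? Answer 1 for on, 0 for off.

0

step 0: AAddAd
AdAdAA
AAdAAd
AdAAAd
ddAAAd
AddAAd
step 1: AAddAd
AdAdAA
AAdAAd
AdAAAd
AdAAAd
dAdAAd
step 2: ddAdAd
AAAdAA
AAdAAd
AdAAAd
AdAAAd
dAdAAd
step 3: ddAdAd
AAAdAd
AAdAdA
AdAAAA
AdAAAd
dAdAAd
step 4: ddAdAd
AAAdAd
AAdAdA
AAAAAA
dAdAAd
dddAAd
step 5: dddAdd
AAAAAd
AAdAdA
AAAAAA
dAdAAd
dddAAd
step 6: dddAdd
AAAAAA
AAdAAd
AAAAAd
dAdAAd
dddAAd
step 7: dddAdd
AAAAAA
AddAAd
dddAAd
dddAAd
dddAAd
step 8: dddddd
AAdddA
AdddAd
dddAAd
dddAAd
dddAAd
step 9: Addddd
dddddA
ddddAd
dddAAd
dddAAd
dddAAd
step 10: Addddd
dddddA
AdddAd
AAdAAd
AddAAd
dddAAd
step 11: AddAAA
ddddAA
AdddAd
AAdAAd
AddAAd
dddAAd
step 12: AddAAA
ddddAA
AdddAd
dAdAAd
dAdAAd
AddAAd
step 13: AAAdAA
ddAdAA
AdddAd
dAdAAd
dAdAAd
AddAAd
step 14: AAAdAA
ddAdAA
AdddAd
AAdAAd
AddAAd
dddAAd
step 15: ddAdAA
AdAdAA
AdddAd
AAdAAd
AddAAd
dddAAd
step 16: ddAAdd
AdAddA
AdddAd
AAdAAd
AddAAd
dddAAd
step 17: AdAAdd
dAAddA
ddddAd
AAdAAd
AddAAd
dddAAd
step 18: AdAAdd
dAAddA
ddddAd
AddAAd
dAAAAd
dAdAAd
step 19: AdAAdd
dAAdAA
dddAdA
AddAdd
dAAAAd
dAdAAd
step 20: AdAAdd
AAAdAA
AAdAdA
dddAdd
dAAAAd
dAdAAd
step 21: AdAAdd
AAAdAA
AAdAdA
dAdAdd
AddAAd
dddAAd
step 22: dAdAdd
AdAdAA
AAdAdA
dAdAdd
AddAAd
dddAAd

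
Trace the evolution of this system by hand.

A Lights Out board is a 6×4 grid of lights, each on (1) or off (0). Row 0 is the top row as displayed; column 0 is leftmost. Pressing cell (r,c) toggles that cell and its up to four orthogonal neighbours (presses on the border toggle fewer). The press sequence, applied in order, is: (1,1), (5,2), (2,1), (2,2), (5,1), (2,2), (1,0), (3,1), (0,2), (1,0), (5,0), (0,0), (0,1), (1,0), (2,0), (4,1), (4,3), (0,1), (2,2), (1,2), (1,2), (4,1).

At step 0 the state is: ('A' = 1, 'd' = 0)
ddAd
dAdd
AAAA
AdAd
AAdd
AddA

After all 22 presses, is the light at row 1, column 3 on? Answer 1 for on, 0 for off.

0) ddAd
dAdd
AAAA
AdAd
AAdd
AddA
1) dAAd
AdAd
AdAA
AdAd
AAdd
AddA
2) dAAd
AdAd
AdAA
AdAd
AAAd
AAAd
3) dAAd
AAAd
dAdA
AAAd
AAAd
AAAd
4) dAAd
AAdd
ddAd
AAdd
AAAd
AAAd
5) dAAd
AAdd
ddAd
AAdd
AdAd
dddd
6) dAAd
AAAd
dAdA
AAAd
AdAd
dddd
7) AAAd
ddAd
AAdA
AAAd
AdAd
dddd
8) AAAd
ddAd
AddA
dddd
AAAd
dddd
9) AddA
dddd
AddA
dddd
AAAd
dddd
10) dddA
AAdd
dddA
dddd
AAAd
dddd
11) dddA
AAdd
dddA
dddd
dAAd
AAdd
12) AAdA
dAdd
dddA
dddd
dAAd
AAdd
13) ddAA
dddd
dddA
dddd
dAAd
AAdd
14) AdAA
AAdd
AddA
dddd
dAAd
AAdd
15) AdAA
dAdd
dAdA
Addd
dAAd
AAdd
16) AdAA
dAdd
dAdA
AAdd
Addd
Addd
17) AdAA
dAdd
dAdA
AAdA
AdAA
AddA
18) dAdA
dddd
dAdA
AAdA
AdAA
AddA
19) dAdA
ddAd
ddAd
AAAA
AdAA
AddA
20) dAAA
dAdA
dddd
AAAA
AdAA
AddA
21) dAdA
ddAd
ddAd
AAAA
AdAA
AddA
22) dAdA
ddAd
ddAd
AdAA
dAdA
AAdA

0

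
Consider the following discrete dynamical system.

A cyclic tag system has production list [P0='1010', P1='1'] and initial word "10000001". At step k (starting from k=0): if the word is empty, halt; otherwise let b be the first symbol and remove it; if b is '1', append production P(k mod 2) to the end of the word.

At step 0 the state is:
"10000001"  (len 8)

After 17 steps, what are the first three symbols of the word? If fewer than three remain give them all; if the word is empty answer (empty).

101

k=0  "10000001"  (len 8)
k=1  "00000011010"  (len 11)
k=2  "0000011010"  (len 10)
k=3  "000011010"  (len 9)
k=4  "00011010"  (len 8)
k=5  "0011010"  (len 7)
k=6  "011010"  (len 6)
k=7  "11010"  (len 5)
k=8  "10101"  (len 5)
k=9  "01011010"  (len 8)
k=10  "1011010"  (len 7)
k=11  "0110101010"  (len 10)
k=12  "110101010"  (len 9)
k=13  "101010101010"  (len 12)
k=14  "010101010101"  (len 12)
k=15  "10101010101"  (len 11)
k=16  "01010101011"  (len 11)
k=17  "1010101011"  (len 10)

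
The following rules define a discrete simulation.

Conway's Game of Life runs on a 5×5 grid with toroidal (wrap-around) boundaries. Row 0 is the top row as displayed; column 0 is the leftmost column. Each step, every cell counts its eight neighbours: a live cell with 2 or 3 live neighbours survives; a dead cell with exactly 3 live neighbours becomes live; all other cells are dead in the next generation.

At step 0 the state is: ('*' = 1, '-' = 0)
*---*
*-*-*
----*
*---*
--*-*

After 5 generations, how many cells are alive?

0) *---*
*-*-*
----*
*---*
--*-*
1) -----
-*---
-*---
*---*
-*---
2) -----
-----
-*---
**---
*----
3) -----
-----
**---
**---
**---
4) -----
-----
**---
--*-*
**---
5) -----
-----
**---
--*-*
**---

6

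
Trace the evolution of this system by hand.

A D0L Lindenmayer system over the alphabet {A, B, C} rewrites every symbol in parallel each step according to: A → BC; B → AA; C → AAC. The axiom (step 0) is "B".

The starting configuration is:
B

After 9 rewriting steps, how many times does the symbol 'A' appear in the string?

860

gen 0: B
gen 1: AA
gen 2: BCBC
gen 3: AAAACAAAAC
gen 4: BCBCBCBCAACBCBCBCBCAAC
gen 5: AAAACAAAACAAAACAAAACBCBCAACAAAACAAAACAAAACAAAACBCBCAAC
gen 6: BCBCBCBCAACBCBCBCBCAACBCBCBCBCAACBCBCBCBCAACAAAACAAAACBCBC…CBCBCAACBCBCBCBCAACBCBCBCBCAACBCBCBCBCAACAAAACAAAACBCBCAAC  (len 122)
gen 7: AAAACAAAACAAAACAAAACBCBCAACAAAACAAAACAAAACAAAACBCBCAACAAAA…ACAAAACAAAACBCBCAACBCBCBCBCAACBCBCBCBCAACAAAACAAAACBCBCAAC  (len 294)
gen 8: BCBCBCBCAACBCBCBCBCAACBCBCBCBCAACBCBCBCBCAACAAAACAAAACBCBC…ACAAAACAAAACBCBCAACBCBCBCBCAACBCBCBCBCAACAAAACAAAACBCBCAAC  (len 674)
gen 9: AAAACAAAACAAAACAAAACBCBCAACAAAACAAAACAAAACAAAACBCBCAACAAAA…ACAAAACAAAACBCBCAACBCBCBCBCAACBCBCBCBCAACAAAACAAAACBCBCAAC  (len 1606)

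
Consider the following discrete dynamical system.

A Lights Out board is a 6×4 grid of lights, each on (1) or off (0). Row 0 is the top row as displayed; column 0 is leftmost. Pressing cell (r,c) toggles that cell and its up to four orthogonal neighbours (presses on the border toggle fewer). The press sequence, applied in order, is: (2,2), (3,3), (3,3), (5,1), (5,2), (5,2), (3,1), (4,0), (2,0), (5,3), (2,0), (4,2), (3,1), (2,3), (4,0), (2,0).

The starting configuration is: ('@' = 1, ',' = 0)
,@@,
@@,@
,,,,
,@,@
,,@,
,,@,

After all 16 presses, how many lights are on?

step 0: ,@@,
@@,@
,,,,
,@,@
,,@,
,,@,
step 1: ,@@,
@@@@
,@@@
,@@@
,,@,
,,@,
step 2: ,@@,
@@@@
,@@,
,@,,
,,@@
,,@,
step 3: ,@@,
@@@@
,@@@
,@@@
,,@,
,,@,
step 4: ,@@,
@@@@
,@@@
,@@@
,@@,
@@,,
step 5: ,@@,
@@@@
,@@@
,@@@
,@,,
@,@@
step 6: ,@@,
@@@@
,@@@
,@@@
,@@,
@@,,
step 7: ,@@,
@@@@
,,@@
@,,@
,,@,
@@,,
step 8: ,@@,
@@@@
,,@@
,,,@
@@@,
,@,,
step 9: ,@@,
,@@@
@@@@
@,,@
@@@,
,@,,
step 10: ,@@,
,@@@
@@@@
@,,@
@@@@
,@@@
step 11: ,@@,
@@@@
,,@@
,,,@
@@@@
,@@@
step 12: ,@@,
@@@@
,,@@
,,@@
@,,,
,@,@
step 13: ,@@,
@@@@
,@@@
@@,@
@@,,
,@,@
step 14: ,@@,
@@@,
,@,,
@@,,
@@,,
,@,@
step 15: ,@@,
@@@,
,@,,
,@,,
,,,,
@@,@
step 16: ,@@,
,@@,
@,,,
@@,,
,,,,
@@,@

10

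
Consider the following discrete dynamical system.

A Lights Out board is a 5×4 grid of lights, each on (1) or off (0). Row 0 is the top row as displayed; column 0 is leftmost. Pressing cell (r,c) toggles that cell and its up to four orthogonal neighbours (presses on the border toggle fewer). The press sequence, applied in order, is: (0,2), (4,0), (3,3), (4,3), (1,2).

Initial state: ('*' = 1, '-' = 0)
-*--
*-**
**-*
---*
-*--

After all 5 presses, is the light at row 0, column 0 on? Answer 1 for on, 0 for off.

0

gen 0: -*--
*-**
**-*
---*
-*--
gen 1: --**
*--*
**-*
---*
-*--
gen 2: --**
*--*
**-*
*--*
*---
gen 3: --**
*--*
**--
*-*-
*--*
gen 4: --**
*--*
**--
*-**
*-*-
gen 5: ---*
***-
***-
*-**
*-*-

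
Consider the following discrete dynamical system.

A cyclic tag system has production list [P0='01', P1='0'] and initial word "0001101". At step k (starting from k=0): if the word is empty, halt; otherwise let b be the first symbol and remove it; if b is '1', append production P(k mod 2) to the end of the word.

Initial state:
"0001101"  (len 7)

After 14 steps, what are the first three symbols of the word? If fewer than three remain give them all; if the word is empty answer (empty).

(empty)

[0] "0001101"  (len 7)
[1] "001101"  (len 6)
[2] "01101"  (len 5)
[3] "1101"  (len 4)
[4] "1010"  (len 4)
[5] "01001"  (len 5)
[6] "1001"  (len 4)
[7] "00101"  (len 5)
[8] "0101"  (len 4)
[9] "101"  (len 3)
[10] "010"  (len 3)
[11] "10"  (len 2)
[12] "00"  (len 2)
[13] "0"  (len 1)
[14] (halted — word empty)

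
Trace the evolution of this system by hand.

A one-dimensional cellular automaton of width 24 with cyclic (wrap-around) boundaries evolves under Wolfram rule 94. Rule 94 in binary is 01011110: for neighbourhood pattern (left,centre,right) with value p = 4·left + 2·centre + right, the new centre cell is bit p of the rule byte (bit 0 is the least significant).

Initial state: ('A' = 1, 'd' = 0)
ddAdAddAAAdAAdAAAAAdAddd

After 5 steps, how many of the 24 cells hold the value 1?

t=0: ddAdAddAAAdAAdAAAAAdAddd
t=1: dAAdAAAAdAdAAdAdddAdAAdd
t=2: AAAdAddAdAdAAdAAdAAdAAAd
t=3: AdAdAAAAdAdAAdAAdAAdAdAd
t=4: AdAdAddAdAdAAdAAdAAdAdAd
t=5: AdAdAAAAdAdAAdAAdAAdAdAd

15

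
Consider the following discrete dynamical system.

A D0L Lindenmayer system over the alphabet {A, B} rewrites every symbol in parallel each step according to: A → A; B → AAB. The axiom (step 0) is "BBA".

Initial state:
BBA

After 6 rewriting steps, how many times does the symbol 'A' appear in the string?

gen 0: BBA
gen 1: AABAABA
gen 2: AAAABAAAABA
gen 3: AAAAAABAAAAAABA
gen 4: AAAAAAAABAAAAAAAABA
gen 5: AAAAAAAAAABAAAAAAAAAABA
gen 6: AAAAAAAAAAAABAAAAAAAAAAAABA

25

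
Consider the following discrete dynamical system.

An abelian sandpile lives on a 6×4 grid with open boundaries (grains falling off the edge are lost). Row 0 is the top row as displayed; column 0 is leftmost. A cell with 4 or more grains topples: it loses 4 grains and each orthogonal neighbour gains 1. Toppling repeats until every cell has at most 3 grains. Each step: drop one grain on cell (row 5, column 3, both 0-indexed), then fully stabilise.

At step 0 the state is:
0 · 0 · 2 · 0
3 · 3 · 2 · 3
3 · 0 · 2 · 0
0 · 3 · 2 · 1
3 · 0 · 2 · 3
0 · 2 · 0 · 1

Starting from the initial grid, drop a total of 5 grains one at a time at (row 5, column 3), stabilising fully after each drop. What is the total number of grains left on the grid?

37

[0] 0 · 0 · 2 · 0
3 · 3 · 2 · 3
3 · 0 · 2 · 0
0 · 3 · 2 · 1
3 · 0 · 2 · 3
0 · 2 · 0 · 1
[1] 0 · 0 · 2 · 0
3 · 3 · 2 · 3
3 · 0 · 2 · 0
0 · 3 · 2 · 1
3 · 0 · 2 · 3
0 · 2 · 0 · 2
[2] 0 · 0 · 2 · 0
3 · 3 · 2 · 3
3 · 0 · 2 · 0
0 · 3 · 2 · 1
3 · 0 · 2 · 3
0 · 2 · 0 · 3
[3] 0 · 0 · 2 · 0
3 · 3 · 2 · 3
3 · 0 · 2 · 0
0 · 3 · 2 · 2
3 · 0 · 3 · 0
0 · 2 · 1 · 1
[4] 0 · 0 · 2 · 0
3 · 3 · 2 · 3
3 · 0 · 2 · 0
0 · 3 · 2 · 2
3 · 0 · 3 · 0
0 · 2 · 1 · 2
[5] 0 · 0 · 2 · 0
3 · 3 · 2 · 3
3 · 0 · 2 · 0
0 · 3 · 2 · 2
3 · 0 · 3 · 0
0 · 2 · 1 · 3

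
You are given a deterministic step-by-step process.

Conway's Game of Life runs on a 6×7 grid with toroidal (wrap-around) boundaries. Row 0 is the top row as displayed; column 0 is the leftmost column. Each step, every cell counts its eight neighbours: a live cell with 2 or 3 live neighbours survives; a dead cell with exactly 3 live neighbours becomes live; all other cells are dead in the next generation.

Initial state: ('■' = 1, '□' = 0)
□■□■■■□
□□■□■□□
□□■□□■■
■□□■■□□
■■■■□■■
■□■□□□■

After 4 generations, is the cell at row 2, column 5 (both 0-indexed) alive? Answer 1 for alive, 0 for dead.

0

t=0: □■□■■■□
□□■□■□□
□□■□□■■
■□□■■□□
■■■■□■■
■□■□□□■
t=1: ■■□□■■■
□■■□□□■
□■■□□■■
□□□□□□□
□□□□□■□
□□□□□□□
t=2: □■■□□■■
□□□■■□□
□■■□□■■
□□□□□■■
□□□□□□□
■□□□■□□
t=3: ■■■□□■■
□□□■■□□
■□■■□□■
■□□□□■■
□□□□□■■
■■□□□■■
t=4: □□■■□□□
□□□□■□□
■■■■□□□
□■□□■□□
□■□□■□□
□□■□■□□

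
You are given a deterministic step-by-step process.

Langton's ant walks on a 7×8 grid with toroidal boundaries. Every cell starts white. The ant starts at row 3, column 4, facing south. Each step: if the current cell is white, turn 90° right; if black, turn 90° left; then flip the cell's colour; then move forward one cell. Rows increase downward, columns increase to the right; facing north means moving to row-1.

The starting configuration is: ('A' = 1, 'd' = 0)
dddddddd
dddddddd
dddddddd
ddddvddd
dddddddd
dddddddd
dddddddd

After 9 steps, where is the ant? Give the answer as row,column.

gen 0: dddddddd
dddddddd
dddddddd
ddddvddd
dddddddd
dddddddd
dddddddd
gen 1: dddddddd
dddddddd
dddddddd
ddd<Addd
dddddddd
dddddddd
dddddddd
gen 2: dddddddd
dddddddd
ddd^dddd
dddAAddd
dddddddd
dddddddd
dddddddd
gen 3: dddddddd
dddddddd
dddA>ddd
dddAAddd
dddddddd
dddddddd
dddddddd
gen 4: dddddddd
dddddddd
dddAAddd
dddAvddd
dddddddd
dddddddd
dddddddd
gen 5: dddddddd
dddddddd
dddAAddd
dddAd>dd
dddddddd
dddddddd
dddddddd
gen 6: dddddddd
dddddddd
dddAAddd
dddAdAdd
dddddvdd
dddddddd
dddddddd
gen 7: dddddddd
dddddddd
dddAAddd
dddAdAdd
dddd<Add
dddddddd
dddddddd
gen 8: dddddddd
dddddddd
dddAAddd
dddA^Add
ddddAAdd
dddddddd
dddddddd
gen 9: dddddddd
dddddddd
dddAAddd
dddAA>dd
ddddAAdd
dddddddd
dddddddd

3,5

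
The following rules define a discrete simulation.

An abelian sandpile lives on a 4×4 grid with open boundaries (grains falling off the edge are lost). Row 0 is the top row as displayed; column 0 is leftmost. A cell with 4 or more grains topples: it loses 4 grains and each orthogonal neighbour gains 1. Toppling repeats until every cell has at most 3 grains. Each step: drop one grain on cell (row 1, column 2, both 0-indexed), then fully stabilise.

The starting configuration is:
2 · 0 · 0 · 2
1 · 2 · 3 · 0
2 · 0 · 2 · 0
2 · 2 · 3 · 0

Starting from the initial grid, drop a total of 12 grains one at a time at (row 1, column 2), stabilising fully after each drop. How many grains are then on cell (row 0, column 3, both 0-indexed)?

0

[0] 2 · 0 · 0 · 2
1 · 2 · 3 · 0
2 · 0 · 2 · 0
2 · 2 · 3 · 0
[1] 2 · 0 · 1 · 2
1 · 3 · 0 · 1
2 · 0 · 3 · 0
2 · 2 · 3 · 0
[2] 2 · 0 · 1 · 2
1 · 3 · 1 · 1
2 · 0 · 3 · 0
2 · 2 · 3 · 0
[3] 2 · 0 · 1 · 2
1 · 3 · 2 · 1
2 · 0 · 3 · 0
2 · 2 · 3 · 0
[4] 2 · 0 · 1 · 2
1 · 3 · 3 · 1
2 · 0 · 3 · 0
2 · 2 · 3 · 0
[5] 2 · 1 · 2 · 2
2 · 0 · 2 · 2
2 · 2 · 1 · 1
2 · 3 · 0 · 1
[6] 2 · 1 · 2 · 2
2 · 0 · 3 · 2
2 · 2 · 1 · 1
2 · 3 · 0 · 1
[7] 2 · 1 · 3 · 2
2 · 1 · 0 · 3
2 · 2 · 2 · 1
2 · 3 · 0 · 1
[8] 2 · 1 · 3 · 2
2 · 1 · 1 · 3
2 · 2 · 2 · 1
2 · 3 · 0 · 1
[9] 2 · 1 · 3 · 2
2 · 1 · 2 · 3
2 · 2 · 2 · 1
2 · 3 · 0 · 1
[10] 2 · 1 · 3 · 2
2 · 1 · 3 · 3
2 · 2 · 2 · 1
2 · 3 · 0 · 1
[11] 2 · 2 · 1 · 0
2 · 2 · 2 · 1
2 · 2 · 3 · 2
2 · 3 · 0 · 1
[12] 2 · 2 · 1 · 0
2 · 2 · 3 · 1
2 · 2 · 3 · 2
2 · 3 · 0 · 1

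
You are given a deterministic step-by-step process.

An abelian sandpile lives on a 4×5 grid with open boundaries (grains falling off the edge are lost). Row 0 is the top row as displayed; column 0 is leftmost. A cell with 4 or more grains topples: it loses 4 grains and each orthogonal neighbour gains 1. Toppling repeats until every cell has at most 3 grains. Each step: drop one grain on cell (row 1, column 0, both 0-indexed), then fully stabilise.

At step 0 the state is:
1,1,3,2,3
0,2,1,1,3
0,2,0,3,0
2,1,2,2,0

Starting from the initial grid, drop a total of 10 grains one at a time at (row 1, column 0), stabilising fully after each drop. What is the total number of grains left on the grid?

t=0: 1,1,3,2,3
0,2,1,1,3
0,2,0,3,0
2,1,2,2,0
t=1: 1,1,3,2,3
1,2,1,1,3
0,2,0,3,0
2,1,2,2,0
t=2: 1,1,3,2,3
2,2,1,1,3
0,2,0,3,0
2,1,2,2,0
t=3: 1,1,3,2,3
3,2,1,1,3
0,2,0,3,0
2,1,2,2,0
t=4: 2,1,3,2,3
0,3,1,1,3
1,2,0,3,0
2,1,2,2,0
t=5: 2,1,3,2,3
1,3,1,1,3
1,2,0,3,0
2,1,2,2,0
t=6: 2,1,3,2,3
2,3,1,1,3
1,2,0,3,0
2,1,2,2,0
t=7: 2,1,3,2,3
3,3,1,1,3
1,2,0,3,0
2,1,2,2,0
t=8: 3,2,3,2,3
1,0,2,1,3
2,3,0,3,0
2,1,2,2,0
t=9: 3,2,3,2,3
2,0,2,1,3
2,3,0,3,0
2,1,2,2,0
t=10: 3,2,3,2,3
3,0,2,1,3
2,3,0,3,0
2,1,2,2,0

37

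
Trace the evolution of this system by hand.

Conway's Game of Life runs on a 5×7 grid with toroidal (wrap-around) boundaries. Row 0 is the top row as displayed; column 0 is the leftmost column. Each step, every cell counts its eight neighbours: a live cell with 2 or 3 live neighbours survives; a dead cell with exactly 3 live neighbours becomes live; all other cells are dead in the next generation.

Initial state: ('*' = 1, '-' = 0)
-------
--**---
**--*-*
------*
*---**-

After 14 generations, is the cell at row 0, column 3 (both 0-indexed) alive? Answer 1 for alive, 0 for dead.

[0] -------
--**---
**--*-*
------*
*---**-
[1] ---**--
****---
****-**
-*--*--
-----**
[2] **-****
-----*-
-----**
-*-**--
---*-*-
[3] *-**---
-------
-----**
--**--*
-*-----
[4] -**----
------*
-----**
*-*--**
**-----
[5] -**----
*----**
-------
-----*-
-------
[6] **----*
**----*
-----*-
-------
-------
[7] -*----*
-*---*-
*-----*
-------
*------
[8] -*----*
-*---*-
*-----*
*-----*
*------
[9] -*----*
-*---*-
-*---*-
-*-----
-*-----
[10] -**----
-**--**
***----
***----
-**----
[11] ---*---
---*--*
---*---
---*---
---*---
[12] --***--
--***--
--***--
--***--
--***--
[13] -*---*-
-*---*-
-*---*-
-*---*-
-*---*-
[14] ***-***
***-***
***-***
***-***
***-***

0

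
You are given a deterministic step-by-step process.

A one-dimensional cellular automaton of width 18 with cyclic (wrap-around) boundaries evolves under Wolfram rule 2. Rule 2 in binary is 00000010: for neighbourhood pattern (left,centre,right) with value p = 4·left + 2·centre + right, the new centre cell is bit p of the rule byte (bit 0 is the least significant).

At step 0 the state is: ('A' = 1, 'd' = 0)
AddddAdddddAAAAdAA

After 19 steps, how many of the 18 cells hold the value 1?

2

[0] AddddAdddddAAAAdAA
[1] ddddAdddddAddddddd
[2] dddAdddddAdddddddd
[3] ddAdddddAddddddddd
[4] dAdddddAdddddddddd
[5] AdddddAddddddddddd
[6] dddddAdddddddddddA
[7] ddddAdddddddddddAd
[8] dddAdddddddddddAdd
[9] ddAdddddddddddAddd
[10] dAdddddddddddAdddd
[11] AdddddddddddAddddd
[12] dddddddddddAdddddA
[13] ddddddddddAdddddAd
[14] dddddddddAdddddAdd
[15] ddddddddAdddddAddd
[16] dddddddAdddddAdddd
[17] ddddddAdddddAddddd
[18] dddddAdddddAdddddd
[19] ddddAdddddAddddddd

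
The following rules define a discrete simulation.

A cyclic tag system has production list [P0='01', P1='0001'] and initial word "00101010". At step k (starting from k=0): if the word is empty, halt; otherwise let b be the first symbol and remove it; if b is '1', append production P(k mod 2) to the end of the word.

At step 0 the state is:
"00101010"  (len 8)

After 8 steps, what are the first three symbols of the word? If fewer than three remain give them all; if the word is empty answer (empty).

010

t=0: "00101010"  (len 8)
t=1: "0101010"  (len 7)
t=2: "101010"  (len 6)
t=3: "0101001"  (len 7)
t=4: "101001"  (len 6)
t=5: "0100101"  (len 7)
t=6: "100101"  (len 6)
t=7: "0010101"  (len 7)
t=8: "010101"  (len 6)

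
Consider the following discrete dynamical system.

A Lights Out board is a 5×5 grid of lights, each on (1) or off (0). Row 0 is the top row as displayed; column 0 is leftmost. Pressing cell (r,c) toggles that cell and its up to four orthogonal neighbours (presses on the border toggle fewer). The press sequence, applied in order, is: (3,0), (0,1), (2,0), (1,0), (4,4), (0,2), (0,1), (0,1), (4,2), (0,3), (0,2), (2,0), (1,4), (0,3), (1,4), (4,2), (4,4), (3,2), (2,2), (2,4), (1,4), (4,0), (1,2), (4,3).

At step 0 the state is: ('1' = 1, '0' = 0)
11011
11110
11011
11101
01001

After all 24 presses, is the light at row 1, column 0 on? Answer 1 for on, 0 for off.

0

k=0  11011
11110
11011
11101
01001
k=1  11011
11110
01011
00101
11001
k=2  00111
10110
01011
00101
11001
k=3  00111
00110
10011
10101
11001
k=4  10111
11110
00011
10101
11001
k=5  10111
11110
00011
10100
11010
k=6  11001
11010
00011
10100
11010
k=7  00101
10010
00011
10100
11010
k=8  11001
11010
00011
10100
11010
k=9  11001
11010
00011
10000
10100
k=10  11110
11000
00011
10000
10100
k=11  10000
11100
00011
10000
10100
k=12  10000
01100
11011
00000
10100
k=13  10001
01111
11010
00000
10100
k=14  10110
01101
11010
00000
10100
k=15  10111
01110
11011
00000
10100
k=16  10111
01110
11011
00100
11010
k=17  10111
01110
11011
00101
11001
k=18  10111
01110
11111
01011
11101
k=19  10111
01010
10001
01111
11101
k=20  10111
01011
10010
01110
11101
k=21  10110
01000
10011
01110
11101
k=22  10110
01000
10011
11110
00101
k=23  10010
00110
10111
11110
00101
k=24  10010
00110
10111
11100
00010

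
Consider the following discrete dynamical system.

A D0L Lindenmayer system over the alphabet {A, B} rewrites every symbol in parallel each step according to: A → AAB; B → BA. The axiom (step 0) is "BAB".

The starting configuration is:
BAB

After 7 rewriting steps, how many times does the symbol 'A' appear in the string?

k=0  BAB
k=1  BAAABBA
k=2  BAAABAABAABBABAAAB
k=3  BAAABAABAABBAAABAABBAAABAABBABAAABBAAABAABAABBA
k=4  BAAABAABAABBAAABAABBAAABAABBABAAABAABAABBAAABAABBABAAABAAB…BAABBABAAABBAAABAABAABBABAAABAABAABBAAABAABBAAABAABBABAAAB  (len 123)
k=5  BAAABAABAABBAAABAABBAAABAABBABAAABAABAABBAAABAABBABAAABAAB…AABAABAABBAAABAABBABAAABAABAABBAAABAABBABAAABBAAABAABAABBA  (len 322)
k=6  BAAABAABAABBAAABAABBAAABAABBABAAABAABAABBAAABAABBABAAABAAB…BAABBABAAABBAAABAABAABBABAAABAABAABBAAABAABBAAABAABBABAAAB  (len 843)
k=7  BAAABAABAABBAAABAABBAAABAABBABAAABAABAABBAAABAABBABAAABAAB…AABAABAABBAAABAABBABAAABAABAABBAAABAABBABAAABBAAABAABAABBA  (len 2207)

1364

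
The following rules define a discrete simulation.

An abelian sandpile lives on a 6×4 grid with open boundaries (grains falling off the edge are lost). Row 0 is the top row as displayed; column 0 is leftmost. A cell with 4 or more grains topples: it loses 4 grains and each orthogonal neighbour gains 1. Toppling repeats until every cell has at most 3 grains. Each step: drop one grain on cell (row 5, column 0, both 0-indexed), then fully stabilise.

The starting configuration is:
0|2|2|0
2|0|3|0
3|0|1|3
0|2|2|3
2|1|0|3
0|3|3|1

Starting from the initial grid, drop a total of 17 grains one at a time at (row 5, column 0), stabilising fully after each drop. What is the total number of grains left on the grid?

38

k=0  0|2|2|0
2|0|3|0
3|0|1|3
0|2|2|3
2|1|0|3
0|3|3|1
k=1  0|2|2|0
2|0|3|0
3|0|1|3
0|2|2|3
2|1|0|3
1|3|3|1
k=2  0|2|2|0
2|0|3|0
3|0|1|3
0|2|2|3
2|1|0|3
2|3|3|1
k=3  0|2|2|0
2|0|3|0
3|0|1|3
0|2|2|3
2|1|0|3
3|3|3|1
k=4  0|2|2|0
2|0|3|0
3|0|1|3
0|2|2|3
3|2|1|3
1|1|0|2
k=5  0|2|2|0
2|0|3|0
3|0|1|3
0|2|2|3
3|2|1|3
2|1|0|2
k=6  0|2|2|0
2|0|3|0
3|0|1|3
0|2|2|3
3|2|1|3
3|1|0|2
k=7  0|2|2|0
2|0|3|0
3|0|1|3
1|2|2|3
0|3|1|3
1|2|0|2
k=8  0|2|2|0
2|0|3|0
3|0|1|3
1|2|2|3
0|3|1|3
2|2|0|2
k=9  0|2|2|0
2|0|3|0
3|0|1|3
1|2|2|3
0|3|1|3
3|2|0|2
k=10  0|2|2|0
2|0|3|0
3|0|1|3
1|2|2|3
1|3|1|3
0|3|0|2
k=11  0|2|2|0
2|0|3|0
3|0|1|3
1|2|2|3
1|3|1|3
1|3|0|2
k=12  0|2|2|0
2|0|3|0
3|0|1|3
1|2|2|3
1|3|1|3
2|3|0|2
k=13  0|2|2|0
2|0|3|0
3|0|1|3
1|2|2|3
1|3|1|3
3|3|0|2
k=14  0|2|2|0
2|0|3|0
3|0|1|3
1|3|2|3
3|0|2|3
1|1|1|2
k=15  0|2|2|0
2|0|3|0
3|0|1|3
1|3|2|3
3|0|2|3
2|1|1|2
k=16  0|2|2|0
2|0|3|0
3|0|1|3
1|3|2|3
3|0|2|3
3|1|1|2
k=17  0|2|2|0
2|0|3|0
3|0|1|3
2|3|2|3
0|1|2|3
1|2|1|2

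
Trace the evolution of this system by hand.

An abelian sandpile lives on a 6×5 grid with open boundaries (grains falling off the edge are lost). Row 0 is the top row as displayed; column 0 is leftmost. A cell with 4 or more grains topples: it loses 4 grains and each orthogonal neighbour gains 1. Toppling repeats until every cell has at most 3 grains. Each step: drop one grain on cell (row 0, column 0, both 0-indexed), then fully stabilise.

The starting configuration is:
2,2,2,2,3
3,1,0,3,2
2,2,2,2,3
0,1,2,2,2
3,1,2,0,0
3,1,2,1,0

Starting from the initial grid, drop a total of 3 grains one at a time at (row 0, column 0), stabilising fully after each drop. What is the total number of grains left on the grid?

[0] 2,2,2,2,3
3,1,0,3,2
2,2,2,2,3
0,1,2,2,2
3,1,2,0,0
3,1,2,1,0
[1] 3,2,2,2,3
3,1,0,3,2
2,2,2,2,3
0,1,2,2,2
3,1,2,0,0
3,1,2,1,0
[2] 1,3,2,2,3
0,2,0,3,2
3,2,2,2,3
0,1,2,2,2
3,1,2,0,0
3,1,2,1,0
[3] 2,3,2,2,3
0,2,0,3,2
3,2,2,2,3
0,1,2,2,2
3,1,2,0,0
3,1,2,1,0

51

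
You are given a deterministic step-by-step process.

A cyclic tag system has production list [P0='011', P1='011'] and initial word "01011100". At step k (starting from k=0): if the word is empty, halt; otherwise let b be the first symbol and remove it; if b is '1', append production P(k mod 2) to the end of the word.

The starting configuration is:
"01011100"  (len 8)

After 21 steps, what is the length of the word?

23

t=0: "01011100"  (len 8)
t=1: "1011100"  (len 7)
t=2: "011100011"  (len 9)
t=3: "11100011"  (len 8)
t=4: "1100011011"  (len 10)
t=5: "100011011011"  (len 12)
t=6: "00011011011011"  (len 14)
t=7: "0011011011011"  (len 13)
t=8: "011011011011"  (len 12)
t=9: "11011011011"  (len 11)
t=10: "1011011011011"  (len 13)
t=11: "011011011011011"  (len 15)
t=12: "11011011011011"  (len 14)
t=13: "1011011011011011"  (len 16)
t=14: "011011011011011011"  (len 18)
t=15: "11011011011011011"  (len 17)
t=16: "1011011011011011011"  (len 19)
t=17: "011011011011011011011"  (len 21)
t=18: "11011011011011011011"  (len 20)
t=19: "1011011011011011011011"  (len 22)
t=20: "011011011011011011011011"  (len 24)
t=21: "11011011011011011011011"  (len 23)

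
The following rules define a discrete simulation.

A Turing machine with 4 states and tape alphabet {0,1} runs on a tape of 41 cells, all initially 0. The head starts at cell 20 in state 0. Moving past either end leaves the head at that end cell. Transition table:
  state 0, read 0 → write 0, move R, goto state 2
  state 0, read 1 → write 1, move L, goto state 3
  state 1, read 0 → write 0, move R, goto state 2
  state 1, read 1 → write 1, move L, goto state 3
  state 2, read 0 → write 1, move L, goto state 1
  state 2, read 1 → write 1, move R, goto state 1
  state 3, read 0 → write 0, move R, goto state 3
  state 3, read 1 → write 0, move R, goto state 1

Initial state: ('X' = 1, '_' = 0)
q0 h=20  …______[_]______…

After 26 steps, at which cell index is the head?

32

gen 0: q0 h=20  …______[_]______…
gen 1: q2 h=21  …______[_]______…
gen 2: q1 h=20  …______[_]X_____…
gen 3: q2 h=21  …______[X]______…
gen 4: q1 h=22  …_____X[_]______…
gen 5: q2 h=23  …____X_[_]______…
gen 6: q1 h=22  …_____X[_]X_____…
gen 7: q2 h=23  …____X_[X]______…
gen 8: q1 h=24  …___X_X[_]______…
gen 9: q2 h=25  …__X_X_[_]______…
gen 10: q1 h=24  …___X_X[_]X_____…
gen 11: q2 h=25  …__X_X_[X]______…
gen 12: q1 h=26  …_X_X_X[_]______…
gen 13: q2 h=27  …X_X_X_[_]______…
gen 14: q1 h=26  …_X_X_X[_]X_____…
gen 15: q2 h=27  …X_X_X_[X]______…
gen 16: q1 h=28  …_X_X_X[_]______…
gen 17: q2 h=29  …X_X_X_[_]______…
gen 18: q1 h=28  …_X_X_X[_]X_____…
gen 19: q2 h=29  …X_X_X_[X]______…
gen 20: q1 h=30  …_X_X_X[_]______…
gen 21: q2 h=31  …X_X_X_[_]______…
gen 22: q1 h=30  …_X_X_X[_]X_____…
gen 23: q2 h=31  …X_X_X_[X]______…
gen 24: q1 h=32  …_X_X_X[_]______…
gen 25: q2 h=33  …X_X_X_[_]______…
gen 26: q1 h=32  …_X_X_X[_]X_____…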